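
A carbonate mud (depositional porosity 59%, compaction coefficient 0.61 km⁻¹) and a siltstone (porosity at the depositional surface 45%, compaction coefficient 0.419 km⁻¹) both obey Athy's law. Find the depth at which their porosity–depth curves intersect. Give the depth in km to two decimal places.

Set n₀ₐ e^(−kₐz) = n₀ᵦ e^(−kᵦz) ⇒ ln(n₀ₐ/n₀ᵦ) = (kₐ − kᵦ)·z
z = ln(0.59/0.45) / (0.61 − 0.419) = 0.2709 / 0.191 = 1.418 km

1.42 km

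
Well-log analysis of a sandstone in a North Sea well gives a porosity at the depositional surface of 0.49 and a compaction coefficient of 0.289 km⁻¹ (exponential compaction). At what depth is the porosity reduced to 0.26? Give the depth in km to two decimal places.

Invert Athy's law: d = ln(phi₀/phi) / k
d = ln(0.49/0.26) / 0.289 = ln(1.885) / 0.289 = 0.6337 / 0.289 = 2.193 km

2.19 km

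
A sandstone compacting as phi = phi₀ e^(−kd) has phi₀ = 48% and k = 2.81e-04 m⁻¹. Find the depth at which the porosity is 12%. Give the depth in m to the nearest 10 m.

4930 m

Working in km (1 km = 1000 m; k in km⁻¹ = k in m⁻¹ × 1000):
Invert Athy's law: d = ln(phi₀/phi) / k
d = ln(0.48/0.12) / 0.281 = ln(4) / 0.281 = 1.3863 / 0.281 = 4.933 km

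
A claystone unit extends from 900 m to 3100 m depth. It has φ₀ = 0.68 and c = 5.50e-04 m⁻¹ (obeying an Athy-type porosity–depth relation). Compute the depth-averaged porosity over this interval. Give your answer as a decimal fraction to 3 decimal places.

Working in km (1 km = 1000 m; c in km⁻¹ = c in m⁻¹ × 1000):
⟨φ⟩ = (1/(d₂−d₁)) ∫ φ₀ e^(−cd) dd = φ₀·(e^(−c·d₁) − e^(−c·d₂)) / (c·(d₂−d₁))
e^(−0.55×0.9) = 0.6096; e^(−0.55×3.1) = 0.1818
⟨φ⟩ = 0.68 × (0.6096 − 0.1818) / (0.55 × 2.2) = 0.68 × 0.3536 = 0.2404

0.240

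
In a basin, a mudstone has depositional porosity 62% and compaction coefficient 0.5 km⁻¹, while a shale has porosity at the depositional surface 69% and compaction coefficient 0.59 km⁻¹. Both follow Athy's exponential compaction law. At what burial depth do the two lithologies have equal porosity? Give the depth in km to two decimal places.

1.19 km

Set phi₀ₐ e^(−kₐd) = phi₀ᵦ e^(−kᵦd) ⇒ ln(phi₀ₐ/phi₀ᵦ) = (kₐ − kᵦ)·d
d = ln(0.62/0.69) / (0.5 − 0.59) = -0.1070 / -0.09 = 1.189 km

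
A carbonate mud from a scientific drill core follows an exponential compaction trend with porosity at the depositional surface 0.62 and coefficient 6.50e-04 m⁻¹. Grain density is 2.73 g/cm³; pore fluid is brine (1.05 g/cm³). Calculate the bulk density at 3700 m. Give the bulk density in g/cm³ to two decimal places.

Working in km (1 km = 1000 m; c in km⁻¹ = c in m⁻¹ × 1000):
Porosity at depth: n = 0.62·exp(−0.65×3.7) = 0.62×0.0903 = 0.0560
Bulk density: ρ_b = (1−n)ρ_g + n·ρ_f = 0.9440×2.73 + 0.0560×1.05
       = 2.577 + 0.059 = 2.636 g/cm³

2.64 g/cm³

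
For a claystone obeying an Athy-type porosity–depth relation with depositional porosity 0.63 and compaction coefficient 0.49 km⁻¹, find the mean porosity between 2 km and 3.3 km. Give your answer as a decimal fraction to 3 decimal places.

0.175

⟨φ⟩ = (1/(z₂−z₁)) ∫ φ₀ e^(−βz) dz = φ₀·(e^(−β·z₁) − e^(−β·z₂)) / (β·(z₂−z₁))
e^(−0.49×2) = 0.3753; e^(−0.49×3.3) = 0.1985
⟨φ⟩ = 0.63 × (0.3753 − 0.1985) / (0.49 × 1.3) = 0.63 × 0.2776 = 0.1749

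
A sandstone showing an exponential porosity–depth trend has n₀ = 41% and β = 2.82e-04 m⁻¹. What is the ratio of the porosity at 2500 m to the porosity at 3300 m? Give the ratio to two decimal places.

1.25

Working in km (1 km = 1000 m; β in km⁻¹ = β in m⁻¹ × 1000):
n(Z₁)/n(Z₂) = e^(−β·Z₁)/e^(−β·Z₂) = e^{β(Z₂−Z₁)}
= exp(0.282 × 0.8) = exp(0.2256) = 1.2531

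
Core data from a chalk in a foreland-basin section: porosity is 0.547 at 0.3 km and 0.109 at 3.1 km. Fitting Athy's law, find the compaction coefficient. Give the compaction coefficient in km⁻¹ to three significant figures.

Athy: phi(z) = phi₀ e^(−βz) ⇒ phi₁/phi₂ = e^{β(z₂−z₁)} ⇒ β = ln(phi₁/phi₂)/(z₂−z₁)
β = ln(0.547/0.109) / (3.1 − 0.3) = ln(5.018) / 2.8 = 1.6131 / 2.8 = 0.5761 km⁻¹

0.576 km⁻¹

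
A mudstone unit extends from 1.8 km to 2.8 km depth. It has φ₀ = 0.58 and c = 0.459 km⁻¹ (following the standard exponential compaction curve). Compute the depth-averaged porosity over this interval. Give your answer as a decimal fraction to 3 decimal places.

0.204

⟨φ⟩ = (1/(z₂−z₁)) ∫ φ₀ e^(−cz) dz = φ₀·(e^(−c·z₁) − e^(−c·z₂)) / (c·(z₂−z₁))
e^(−0.459×1.8) = 0.4377; e^(−0.459×2.8) = 0.2766
⟨φ⟩ = 0.58 × (0.4377 − 0.2766) / (0.459 × 1) = 0.58 × 0.3510 = 0.2036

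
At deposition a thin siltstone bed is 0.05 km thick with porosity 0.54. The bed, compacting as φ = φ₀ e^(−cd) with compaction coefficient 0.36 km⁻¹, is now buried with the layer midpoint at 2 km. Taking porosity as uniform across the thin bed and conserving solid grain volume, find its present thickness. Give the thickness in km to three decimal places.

0.031 km

Porosity at 2 km: φ = 0.54·exp(−0.36×2) = 0.2628
Solid-volume conservation: h(1−φ) = h₀(1−φ₀) ⇒ h = h₀·(1−φ₀)/(1−φ)
h = 0.05 × (1 − 0.54)/(1 − 0.2628) = 0.05 × 0.6240 = 0.0312 km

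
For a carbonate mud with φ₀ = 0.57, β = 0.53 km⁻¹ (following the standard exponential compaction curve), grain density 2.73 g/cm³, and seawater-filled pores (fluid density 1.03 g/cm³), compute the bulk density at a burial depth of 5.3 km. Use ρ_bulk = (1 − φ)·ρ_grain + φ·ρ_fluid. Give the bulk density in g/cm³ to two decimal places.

2.67 g/cm³

Porosity at depth: φ = 0.57·exp(−0.53×5.3) = 0.57×0.0603 = 0.0344
Bulk density: ρ_b = (1−φ)ρ_g + φ·ρ_f = 0.9656×2.73 + 0.0344×1.03
       = 2.636 + 0.035 = 2.672 g/cm³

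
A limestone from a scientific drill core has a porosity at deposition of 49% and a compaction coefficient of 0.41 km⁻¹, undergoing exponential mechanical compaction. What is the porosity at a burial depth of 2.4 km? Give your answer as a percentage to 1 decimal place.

phi = phi₀·exp(−c·z) = 0.49 × exp(−0.41 × 2.4) = 0.49 × exp(−0.984)
  = 0.49 × 0.3738 = 0.1832

18.3%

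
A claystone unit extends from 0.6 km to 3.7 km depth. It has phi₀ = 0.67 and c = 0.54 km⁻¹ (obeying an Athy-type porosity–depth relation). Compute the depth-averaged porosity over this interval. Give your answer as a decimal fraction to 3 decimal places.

0.235

⟨phi⟩ = (1/(d₂−d₁)) ∫ phi₀ e^(−cd) dd = phi₀·(e^(−c·d₁) − e^(−c·d₂)) / (c·(d₂−d₁))
e^(−0.54×0.6) = 0.7233; e^(−0.54×3.7) = 0.1356
⟨phi⟩ = 0.67 × (0.7233 − 0.1356) / (0.54 × 3.1) = 0.67 × 0.3510 = 0.2352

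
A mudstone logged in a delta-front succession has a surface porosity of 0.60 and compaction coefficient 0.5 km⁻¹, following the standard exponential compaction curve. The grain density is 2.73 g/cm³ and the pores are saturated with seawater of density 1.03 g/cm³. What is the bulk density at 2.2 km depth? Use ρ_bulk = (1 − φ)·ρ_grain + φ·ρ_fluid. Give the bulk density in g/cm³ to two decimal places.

Porosity at depth: phi = 0.6·exp(−0.5×2.2) = 0.6×0.3329 = 0.1997
Bulk density: ρ_b = (1−phi)ρ_g + phi·ρ_f = 0.8003×2.73 + 0.1997×1.03
       = 2.185 + 0.206 = 2.390 g/cm³

2.39 g/cm³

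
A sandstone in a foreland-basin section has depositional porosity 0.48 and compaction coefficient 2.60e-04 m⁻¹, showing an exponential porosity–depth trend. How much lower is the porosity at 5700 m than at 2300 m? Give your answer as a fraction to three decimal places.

Working in km (1 km = 1000 m; k in km⁻¹ = k in m⁻¹ × 1000):
phi(2.3) = 0.48·e^(−0.26×2.3) = 0.2640
phi(5.7) = 0.48·e^(−0.26×5.7) = 0.1090
Δphi = 0.2640 − 0.1090 = 0.1549

0.155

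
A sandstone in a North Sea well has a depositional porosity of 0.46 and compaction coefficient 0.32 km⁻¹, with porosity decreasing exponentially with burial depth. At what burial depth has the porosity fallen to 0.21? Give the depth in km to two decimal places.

2.45 km

Invert Athy's law: z = ln(phi₀/phi) / c
z = ln(0.46/0.21) / 0.32 = ln(2.19) / 0.32 = 0.7841 / 0.32 = 2.450 km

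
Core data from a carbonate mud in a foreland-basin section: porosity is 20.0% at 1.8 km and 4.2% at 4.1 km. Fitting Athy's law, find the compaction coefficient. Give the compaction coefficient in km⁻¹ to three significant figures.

Athy: n(d) = n₀ e^(−cd) ⇒ n₁/n₂ = e^{c(d₂−d₁)} ⇒ c = ln(n₁/n₂)/(d₂−d₁)
c = ln(0.2/0.042) / (4.1 − 1.8) = ln(4.762) / 2.3 = 1.5606 / 2.3 = 0.6785 km⁻¹

0.679 km⁻¹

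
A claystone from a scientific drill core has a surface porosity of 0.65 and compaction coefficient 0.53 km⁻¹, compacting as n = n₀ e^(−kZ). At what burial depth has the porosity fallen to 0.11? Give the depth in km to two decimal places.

Invert Athy's law: Z = ln(n₀/n) / k
Z = ln(0.65/0.11) / 0.53 = ln(5.909) / 0.53 = 1.7765 / 0.53 = 3.352 km

3.35 km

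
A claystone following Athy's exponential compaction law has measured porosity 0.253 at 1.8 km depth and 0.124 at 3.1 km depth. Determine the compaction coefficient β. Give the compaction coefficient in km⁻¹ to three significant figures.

0.549 km⁻¹

Athy: n(z) = n₀ e^(−βz) ⇒ n₁/n₂ = e^{β(z₂−z₁)} ⇒ β = ln(n₁/n₂)/(z₂−z₁)
β = ln(0.253/0.124) / (3.1 − 1.8) = ln(2.04) / 1.3 = 0.7131 / 1.3 = 0.5485 km⁻¹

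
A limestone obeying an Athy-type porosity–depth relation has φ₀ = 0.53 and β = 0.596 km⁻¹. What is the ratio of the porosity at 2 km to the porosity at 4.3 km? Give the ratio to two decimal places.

φ(Z₁)/φ(Z₂) = e^(−β·Z₁)/e^(−β·Z₂) = e^{β(Z₂−Z₁)}
= exp(0.596 × 2.3) = exp(1.371) = 3.9385

3.94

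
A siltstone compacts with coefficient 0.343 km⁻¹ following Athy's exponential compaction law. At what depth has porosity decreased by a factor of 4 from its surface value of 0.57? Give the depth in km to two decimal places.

4.04 km

φ/φ₀ = 1/4 ⇒ exp(−k·d) = 1/4 ⇒ d = ln(4) / k
d = 1.3863 / 0.343 = 4.042 km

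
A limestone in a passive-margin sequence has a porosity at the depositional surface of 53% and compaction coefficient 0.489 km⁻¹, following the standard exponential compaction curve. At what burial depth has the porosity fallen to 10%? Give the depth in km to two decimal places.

3.41 km

Invert Athy's law: z = ln(φ₀/φ) / β
z = ln(0.53/0.1) / 0.489 = ln(5.3) / 0.489 = 1.6677 / 0.489 = 3.410 km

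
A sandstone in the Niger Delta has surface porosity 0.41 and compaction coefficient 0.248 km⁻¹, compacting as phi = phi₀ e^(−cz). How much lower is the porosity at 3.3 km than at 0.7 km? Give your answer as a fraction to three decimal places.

phi(0.7) = 0.41·e^(−0.248×0.7) = 0.3447
phi(3.3) = 0.41·e^(−0.248×3.3) = 0.1809
Δphi = 0.3447 − 0.1809 = 0.1638

0.164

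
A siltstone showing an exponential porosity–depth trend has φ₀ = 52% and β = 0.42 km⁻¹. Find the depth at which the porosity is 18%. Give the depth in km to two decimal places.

2.53 km

Invert Athy's law: z = ln(φ₀/φ) / β
z = ln(0.52/0.18) / 0.42 = ln(2.889) / 0.42 = 1.0609 / 0.42 = 2.526 km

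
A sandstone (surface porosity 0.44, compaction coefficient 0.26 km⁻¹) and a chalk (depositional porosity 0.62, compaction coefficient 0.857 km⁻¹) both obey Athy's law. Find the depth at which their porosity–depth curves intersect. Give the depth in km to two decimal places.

0.57 km

Set phi₀ₐ e^(−βₐd) = phi₀ᵦ e^(−βᵦd) ⇒ ln(phi₀ₐ/phi₀ᵦ) = (βₐ − βᵦ)·d
d = ln(0.44/0.62) / (0.26 − 0.857) = -0.3429 / -0.597 = 0.574 km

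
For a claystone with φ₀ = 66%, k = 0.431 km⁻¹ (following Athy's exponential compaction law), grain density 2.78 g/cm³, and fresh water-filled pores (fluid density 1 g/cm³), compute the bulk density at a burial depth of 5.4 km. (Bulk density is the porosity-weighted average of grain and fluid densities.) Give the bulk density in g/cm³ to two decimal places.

2.67 g/cm³

Porosity at depth: φ = 0.66·exp(−0.431×5.4) = 0.66×0.0975 = 0.0644
Bulk density: ρ_b = (1−φ)ρ_g + φ·ρ_f = 0.9356×2.78 + 0.0644×1
       = 2.601 + 0.064 = 2.665 g/cm³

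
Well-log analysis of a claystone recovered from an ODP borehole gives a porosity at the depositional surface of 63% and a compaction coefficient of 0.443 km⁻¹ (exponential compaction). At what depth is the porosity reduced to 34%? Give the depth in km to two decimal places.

1.39 km

Invert Athy's law: d = ln(n₀/n) / c
d = ln(0.63/0.34) / 0.443 = ln(1.853) / 0.443 = 0.6168 / 0.443 = 1.392 km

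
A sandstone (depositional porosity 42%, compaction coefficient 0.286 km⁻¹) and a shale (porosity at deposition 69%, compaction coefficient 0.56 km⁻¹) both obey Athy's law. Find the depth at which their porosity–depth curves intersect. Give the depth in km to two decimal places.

1.81 km

Set φ₀ₐ e^(−kₐd) = φ₀ᵦ e^(−kᵦd) ⇒ ln(φ₀ₐ/φ₀ᵦ) = (kₐ − kᵦ)·d
d = ln(0.42/0.69) / (0.286 − 0.56) = -0.4964 / -0.274 = 1.812 km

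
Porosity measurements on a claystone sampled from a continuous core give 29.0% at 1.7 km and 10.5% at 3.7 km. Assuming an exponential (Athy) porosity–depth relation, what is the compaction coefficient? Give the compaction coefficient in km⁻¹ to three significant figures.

0.508 km⁻¹

Athy: n(Z) = n₀ e^(−βZ) ⇒ n₁/n₂ = e^{β(Z₂−Z₁)} ⇒ β = ln(n₁/n₂)/(Z₂−Z₁)
β = ln(0.29/0.105) / (3.7 − 1.7) = ln(2.762) / 2 = 1.0159 / 2 = 0.508 km⁻¹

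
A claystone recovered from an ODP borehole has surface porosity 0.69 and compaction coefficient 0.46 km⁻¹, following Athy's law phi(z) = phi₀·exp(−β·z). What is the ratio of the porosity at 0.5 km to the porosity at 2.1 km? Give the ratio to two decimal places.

2.09

phi(z₁)/phi(z₂) = e^(−β·z₁)/e^(−β·z₂) = e^{β(z₂−z₁)}
= exp(0.46 × 1.6) = exp(0.736) = 2.0876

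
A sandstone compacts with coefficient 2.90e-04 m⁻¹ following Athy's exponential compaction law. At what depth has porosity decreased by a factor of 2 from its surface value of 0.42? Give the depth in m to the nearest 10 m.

Working in km (1 km = 1000 m; β in km⁻¹ = β in m⁻¹ × 1000):
phi/phi₀ = 1/2 ⇒ exp(−β·Z) = 1/2 ⇒ Z = ln(2) / β
Z = 0.6931 / 0.29 = 2.390 km

2390 m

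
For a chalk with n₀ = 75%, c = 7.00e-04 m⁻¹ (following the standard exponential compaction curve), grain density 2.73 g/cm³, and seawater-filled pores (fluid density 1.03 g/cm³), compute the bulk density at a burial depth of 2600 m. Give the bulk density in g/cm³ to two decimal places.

Working in km (1 km = 1000 m; c in km⁻¹ = c in m⁻¹ × 1000):
Porosity at depth: n = 0.75·exp(−0.7×2.6) = 0.75×0.1620 = 0.1215
Bulk density: ρ_b = (1−n)ρ_g + n·ρ_f = 0.8785×2.73 + 0.1215×1.03
       = 2.398 + 0.125 = 2.523 g/cm³

2.52 g/cm³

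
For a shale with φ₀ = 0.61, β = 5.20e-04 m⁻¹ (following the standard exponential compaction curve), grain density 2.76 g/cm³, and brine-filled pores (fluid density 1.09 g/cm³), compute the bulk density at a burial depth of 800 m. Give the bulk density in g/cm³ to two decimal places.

Working in km (1 km = 1000 m; β in km⁻¹ = β in m⁻¹ × 1000):
Porosity at depth: φ = 0.61·exp(−0.52×0.8) = 0.61×0.6597 = 0.4024
Bulk density: ρ_b = (1−φ)ρ_g + φ·ρ_f = 0.5976×2.76 + 0.4024×1.09
       = 1.649 + 0.439 = 2.088 g/cm³

2.09 g/cm³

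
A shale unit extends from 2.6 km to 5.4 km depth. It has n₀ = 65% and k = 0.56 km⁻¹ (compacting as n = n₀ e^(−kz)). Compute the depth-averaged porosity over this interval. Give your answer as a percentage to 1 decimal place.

⟨n⟩ = (1/(z₂−z₁)) ∫ n₀ e^(−kz) dz = n₀·(e^(−k·z₁) − e^(−k·z₂)) / (k·(z₂−z₁))
e^(−0.56×2.6) = 0.2332; e^(−0.56×5.4) = 0.0486
⟨n⟩ = 0.65 × (0.2332 − 0.0486) / (0.56 × 2.8) = 0.65 × 0.1177 = 0.0765

7.7%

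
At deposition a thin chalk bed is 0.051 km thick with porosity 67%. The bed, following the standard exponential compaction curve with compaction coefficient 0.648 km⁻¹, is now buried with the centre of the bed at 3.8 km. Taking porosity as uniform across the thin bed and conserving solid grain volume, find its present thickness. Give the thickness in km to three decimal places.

Porosity at 3.8 km: phi = 0.67·exp(−0.648×3.8) = 0.0571
Solid-volume conservation: h(1−phi) = h₀(1−phi₀) ⇒ h = h₀·(1−phi₀)/(1−phi)
h = 0.051 × (1 − 0.67)/(1 − 0.0571) = 0.051 × 0.3500 = 0.0178 km

0.018 km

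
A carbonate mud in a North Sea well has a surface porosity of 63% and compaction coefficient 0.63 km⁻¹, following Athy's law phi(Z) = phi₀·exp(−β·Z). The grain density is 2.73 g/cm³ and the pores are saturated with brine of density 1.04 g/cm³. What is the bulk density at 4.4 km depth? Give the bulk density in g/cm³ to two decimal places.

Porosity at depth: phi = 0.63·exp(−0.63×4.4) = 0.63×0.0625 = 0.0394
Bulk density: ρ_b = (1−phi)ρ_g + phi·ρ_f = 0.9606×2.73 + 0.0394×1.04
       = 2.622 + 0.041 = 2.663 g/cm³

2.66 g/cm³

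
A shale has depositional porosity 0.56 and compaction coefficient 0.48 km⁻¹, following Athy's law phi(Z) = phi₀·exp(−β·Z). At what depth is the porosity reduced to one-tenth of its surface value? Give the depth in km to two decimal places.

phi/phi₀ = 1/10 ⇒ exp(−β·Z) = 1/10 ⇒ Z = ln(10) / β
Z = 2.3026 / 0.48 = 4.797 km

4.80 km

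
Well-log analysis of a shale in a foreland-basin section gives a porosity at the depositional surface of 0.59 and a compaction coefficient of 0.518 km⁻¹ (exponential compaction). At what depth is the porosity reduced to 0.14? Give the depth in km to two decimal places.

Invert Athy's law: Z = ln(n₀/n) / k
Z = ln(0.59/0.14) / 0.518 = ln(4.214) / 0.518 = 1.4385 / 0.518 = 2.777 km

2.78 km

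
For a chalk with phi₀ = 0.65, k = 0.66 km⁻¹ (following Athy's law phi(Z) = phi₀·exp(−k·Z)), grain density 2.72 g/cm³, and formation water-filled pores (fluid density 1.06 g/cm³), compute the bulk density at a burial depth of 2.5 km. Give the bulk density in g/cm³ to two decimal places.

2.51 g/cm³

Porosity at depth: phi = 0.65·exp(−0.66×2.5) = 0.65×0.1920 = 0.1248
Bulk density: ρ_b = (1−phi)ρ_g + phi·ρ_f = 0.8752×2.72 + 0.1248×1.06
       = 2.380 + 0.132 = 2.513 g/cm³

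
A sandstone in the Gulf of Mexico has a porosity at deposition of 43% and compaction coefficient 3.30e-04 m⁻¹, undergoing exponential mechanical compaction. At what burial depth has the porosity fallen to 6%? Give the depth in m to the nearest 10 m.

Working in km (1 km = 1000 m; β in km⁻¹ = β in m⁻¹ × 1000):
Invert Athy's law: d = ln(n₀/n) / β
d = ln(0.43/0.06) / 0.33 = ln(7.167) / 0.33 = 1.9694 / 0.33 = 5.968 km

5970 m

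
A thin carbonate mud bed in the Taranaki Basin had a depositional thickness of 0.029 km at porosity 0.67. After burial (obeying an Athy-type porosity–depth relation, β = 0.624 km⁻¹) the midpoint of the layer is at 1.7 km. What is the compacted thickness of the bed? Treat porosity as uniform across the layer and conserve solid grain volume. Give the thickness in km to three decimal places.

0.012 km

Porosity at 1.7 km: phi = 0.67·exp(−0.624×1.7) = 0.2319
Solid-volume conservation: h(1−phi) = h₀(1−phi₀) ⇒ h = h₀·(1−phi₀)/(1−phi)
h = 0.029 × (1 − 0.67)/(1 − 0.2319) = 0.029 × 0.4297 = 0.0125 km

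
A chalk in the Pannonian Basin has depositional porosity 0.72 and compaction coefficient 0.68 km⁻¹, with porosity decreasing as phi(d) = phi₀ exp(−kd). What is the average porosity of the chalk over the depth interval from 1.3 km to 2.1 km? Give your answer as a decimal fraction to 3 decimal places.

⟨phi⟩ = (1/(d₂−d₁)) ∫ phi₀ e^(−kd) dd = phi₀·(e^(−k·d₁) − e^(−k·d₂)) / (k·(d₂−d₁))
e^(−0.68×1.3) = 0.4131; e^(−0.68×2.1) = 0.2398
⟨phi⟩ = 0.72 × (0.4131 − 0.2398) / (0.68 × 0.8) = 0.72 × 0.3186 = 0.2294

0.229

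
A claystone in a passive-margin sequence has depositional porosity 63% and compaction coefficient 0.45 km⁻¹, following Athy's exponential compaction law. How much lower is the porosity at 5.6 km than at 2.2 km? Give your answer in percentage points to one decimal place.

18.3 percentage points

phi(2.2) = 0.63·e^(−0.45×2.2) = 0.2341
phi(5.6) = 0.63·e^(−0.45×5.6) = 0.0507
Δphi = 0.2341 − 0.0507 = 0.1834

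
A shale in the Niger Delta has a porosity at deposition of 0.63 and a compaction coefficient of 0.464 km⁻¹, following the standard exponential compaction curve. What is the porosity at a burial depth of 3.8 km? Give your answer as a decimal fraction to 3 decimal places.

0.108

φ = φ₀·exp(−β·d) = 0.63 × exp(−0.464 × 3.8) = 0.63 × exp(−1.763)
  = 0.63 × 0.1715 = 0.1080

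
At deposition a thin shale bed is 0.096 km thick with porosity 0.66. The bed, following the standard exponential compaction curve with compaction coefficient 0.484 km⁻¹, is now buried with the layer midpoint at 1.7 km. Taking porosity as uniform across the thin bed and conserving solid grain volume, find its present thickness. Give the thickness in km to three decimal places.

0.046 km

Porosity at 1.7 km: phi = 0.66·exp(−0.484×1.7) = 0.2899
Solid-volume conservation: h(1−phi) = h₀(1−phi₀) ⇒ h = h₀·(1−phi₀)/(1−phi)
h = 0.096 × (1 − 0.66)/(1 − 0.2899) = 0.096 × 0.4788 = 0.0460 km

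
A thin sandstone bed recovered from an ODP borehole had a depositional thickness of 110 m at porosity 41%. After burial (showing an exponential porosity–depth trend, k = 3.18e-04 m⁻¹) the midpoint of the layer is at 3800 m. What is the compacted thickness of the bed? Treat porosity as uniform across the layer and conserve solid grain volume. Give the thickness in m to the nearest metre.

74 m

Working in km (1 km = 1000 m; k in km⁻¹ = k in m⁻¹ × 1000):
Porosity at 3.8 km: phi = 0.41·exp(−0.318×3.8) = 0.1225
Solid-volume conservation: h(1−phi) = h₀(1−phi₀) ⇒ h = h₀·(1−phi₀)/(1−phi)
h = 0.11 × (1 − 0.41)/(1 − 0.1225) = 0.11 × 0.6723 = 0.0740 km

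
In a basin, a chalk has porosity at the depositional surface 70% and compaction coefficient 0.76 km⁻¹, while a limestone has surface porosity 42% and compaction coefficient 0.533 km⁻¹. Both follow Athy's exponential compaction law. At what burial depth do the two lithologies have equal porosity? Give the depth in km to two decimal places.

2.25 km

Set phi₀ₐ e^(−cₐd) = phi₀ᵦ e^(−cᵦd) ⇒ ln(phi₀ₐ/phi₀ᵦ) = (cₐ − cᵦ)·d
d = ln(0.7/0.42) / (0.76 − 0.533) = 0.5108 / 0.227 = 2.250 km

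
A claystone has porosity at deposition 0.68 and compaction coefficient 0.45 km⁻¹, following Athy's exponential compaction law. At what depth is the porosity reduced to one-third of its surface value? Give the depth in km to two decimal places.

2.44 km

phi/phi₀ = 1/3 ⇒ exp(−c·Z) = 1/3 ⇒ Z = ln(3) / c
Z = 1.0986 / 0.45 = 2.441 km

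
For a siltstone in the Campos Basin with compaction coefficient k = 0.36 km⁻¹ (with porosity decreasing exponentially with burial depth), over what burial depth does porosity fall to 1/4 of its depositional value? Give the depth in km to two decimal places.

phi/phi₀ = 1/4 ⇒ exp(−k·d) = 1/4 ⇒ d = ln(4) / k
d = 1.3863 / 0.36 = 3.851 km

3.85 km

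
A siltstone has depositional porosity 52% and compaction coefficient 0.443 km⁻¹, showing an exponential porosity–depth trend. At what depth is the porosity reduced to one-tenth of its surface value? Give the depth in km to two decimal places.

n/n₀ = 1/10 ⇒ exp(−k·Z) = 1/10 ⇒ Z = ln(10) / k
Z = 2.3026 / 0.443 = 5.198 km

5.20 km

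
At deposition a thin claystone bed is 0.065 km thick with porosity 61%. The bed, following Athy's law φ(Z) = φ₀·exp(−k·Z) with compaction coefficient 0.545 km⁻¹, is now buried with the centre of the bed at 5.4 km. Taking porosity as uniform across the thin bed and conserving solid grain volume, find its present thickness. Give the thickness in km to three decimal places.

0.026 km

Porosity at 5.4 km: φ = 0.61·exp(−0.545×5.4) = 0.0322
Solid-volume conservation: h(1−φ) = h₀(1−φ₀) ⇒ h = h₀·(1−φ₀)/(1−φ)
h = 0.065 × (1 − 0.61)/(1 − 0.0322) = 0.065 × 0.4030 = 0.0262 km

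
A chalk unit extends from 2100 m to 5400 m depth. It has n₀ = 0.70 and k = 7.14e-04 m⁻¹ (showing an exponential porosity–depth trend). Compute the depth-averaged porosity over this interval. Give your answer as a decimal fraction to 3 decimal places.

0.060

Working in km (1 km = 1000 m; k in km⁻¹ = k in m⁻¹ × 1000):
⟨n⟩ = (1/(z₂−z₁)) ∫ n₀ e^(−kz) dz = n₀·(e^(−k·z₁) − e^(−k·z₂)) / (k·(z₂−z₁))
e^(−0.714×2.1) = 0.2233; e^(−0.714×5.4) = 0.0212
⟨n⟩ = 0.7 × (0.2233 − 0.0212) / (0.714 × 3.3) = 0.7 × 0.0858 = 0.0600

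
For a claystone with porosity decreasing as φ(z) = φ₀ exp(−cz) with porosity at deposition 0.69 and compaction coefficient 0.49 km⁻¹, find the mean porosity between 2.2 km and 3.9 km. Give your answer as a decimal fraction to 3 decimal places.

0.159

⟨φ⟩ = (1/(z₂−z₁)) ∫ φ₀ e^(−cz) dz = φ₀·(e^(−c·z₁) − e^(−c·z₂)) / (c·(z₂−z₁))
e^(−0.49×2.2) = 0.3403; e^(−0.49×3.9) = 0.1479
⟨φ⟩ = 0.69 × (0.3403 − 0.1479) / (0.49 × 1.7) = 0.69 × 0.2309 = 0.1593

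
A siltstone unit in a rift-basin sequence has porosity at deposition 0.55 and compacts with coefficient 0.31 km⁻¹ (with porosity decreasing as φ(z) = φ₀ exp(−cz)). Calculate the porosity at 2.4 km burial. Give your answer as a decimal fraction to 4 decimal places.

φ = φ₀·exp(−c·z) = 0.55 × exp(−0.31 × 2.4) = 0.55 × exp(−0.744)
  = 0.55 × 0.4752 = 0.2614

0.2614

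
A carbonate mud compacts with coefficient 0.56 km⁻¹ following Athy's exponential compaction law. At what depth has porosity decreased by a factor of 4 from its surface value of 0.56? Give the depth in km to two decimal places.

phi/phi₀ = 1/4 ⇒ exp(−k·z) = 1/4 ⇒ z = ln(4) / k
z = 1.3863 / 0.56 = 2.476 km

2.48 km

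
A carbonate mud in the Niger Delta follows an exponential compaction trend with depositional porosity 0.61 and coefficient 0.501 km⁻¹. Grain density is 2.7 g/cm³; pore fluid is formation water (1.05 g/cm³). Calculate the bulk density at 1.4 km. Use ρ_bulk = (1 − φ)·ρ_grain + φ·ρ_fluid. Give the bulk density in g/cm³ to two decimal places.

Porosity at depth: φ = 0.61·exp(−0.501×1.4) = 0.61×0.4959 = 0.3025
Bulk density: ρ_b = (1−φ)ρ_g + φ·ρ_f = 0.6975×2.7 + 0.3025×1.05
       = 1.883 + 0.318 = 2.201 g/cm³

2.20 g/cm³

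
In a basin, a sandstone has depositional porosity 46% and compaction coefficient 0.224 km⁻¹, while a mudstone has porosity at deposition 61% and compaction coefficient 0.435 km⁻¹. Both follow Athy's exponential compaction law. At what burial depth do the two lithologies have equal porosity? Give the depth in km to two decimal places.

1.34 km

Set φ₀ₐ e^(−cₐZ) = φ₀ᵦ e^(−cᵦZ) ⇒ ln(φ₀ₐ/φ₀ᵦ) = (cₐ − cᵦ)·Z
Z = ln(0.46/0.61) / (0.224 − 0.435) = -0.2822 / -0.211 = 1.338 km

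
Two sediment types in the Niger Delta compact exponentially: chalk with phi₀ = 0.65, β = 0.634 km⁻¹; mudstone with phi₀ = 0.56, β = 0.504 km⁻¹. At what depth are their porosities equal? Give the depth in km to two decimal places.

1.15 km

Set phi₀ₐ e^(−βₐZ) = phi₀ᵦ e^(−βᵦZ) ⇒ ln(phi₀ₐ/phi₀ᵦ) = (βₐ − βᵦ)·Z
Z = ln(0.65/0.56) / (0.634 − 0.504) = 0.1490 / 0.13 = 1.146 km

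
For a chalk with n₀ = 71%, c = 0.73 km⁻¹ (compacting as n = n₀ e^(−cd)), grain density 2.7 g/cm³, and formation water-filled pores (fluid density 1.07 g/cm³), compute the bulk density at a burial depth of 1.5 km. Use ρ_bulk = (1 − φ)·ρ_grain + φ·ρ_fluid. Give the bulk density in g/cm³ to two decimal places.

Porosity at depth: n = 0.71·exp(−0.73×1.5) = 0.71×0.3345 = 0.2375
Bulk density: ρ_b = (1−n)ρ_g + n·ρ_f = 0.7625×2.7 + 0.2375×1.07
       = 2.059 + 0.254 = 2.313 g/cm³

2.31 g/cm³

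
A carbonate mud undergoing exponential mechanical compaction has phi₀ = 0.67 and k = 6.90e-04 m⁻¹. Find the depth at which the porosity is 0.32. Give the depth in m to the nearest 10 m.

Working in km (1 km = 1000 m; k in km⁻¹ = k in m⁻¹ × 1000):
Invert Athy's law: Z = ln(phi₀/phi) / k
Z = ln(0.67/0.32) / 0.69 = ln(2.094) / 0.69 = 0.7390 / 0.69 = 1.071 km

1070 m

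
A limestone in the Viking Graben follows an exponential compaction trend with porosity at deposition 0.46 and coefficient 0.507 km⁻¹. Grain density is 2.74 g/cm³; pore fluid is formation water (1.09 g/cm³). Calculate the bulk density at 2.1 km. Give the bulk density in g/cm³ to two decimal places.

Porosity at depth: φ = 0.46·exp(−0.507×2.1) = 0.46×0.3448 = 0.1586
Bulk density: ρ_b = (1−φ)ρ_g + φ·ρ_f = 0.8414×2.74 + 0.1586×1.09
       = 2.305 + 0.173 = 2.478 g/cm³

2.48 g/cm³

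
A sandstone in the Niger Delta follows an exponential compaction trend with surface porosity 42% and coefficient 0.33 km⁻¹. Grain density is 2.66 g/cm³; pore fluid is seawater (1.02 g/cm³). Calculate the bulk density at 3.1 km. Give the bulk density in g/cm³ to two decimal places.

Porosity at depth: φ = 0.42·exp(−0.33×3.1) = 0.42×0.3595 = 0.1510
Bulk density: ρ_b = (1−φ)ρ_g + φ·ρ_f = 0.8490×2.66 + 0.1510×1.02
       = 2.258 + 0.154 = 2.412 g/cm³

2.41 g/cm³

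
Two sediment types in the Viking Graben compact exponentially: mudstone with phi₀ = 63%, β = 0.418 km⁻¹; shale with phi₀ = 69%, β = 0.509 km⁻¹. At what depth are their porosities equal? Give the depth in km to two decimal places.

Set phi₀ₐ e^(−βₐZ) = phi₀ᵦ e^(−βᵦZ) ⇒ ln(phi₀ₐ/phi₀ᵦ) = (βₐ − βᵦ)·Z
Z = ln(0.63/0.69) / (0.418 − 0.509) = -0.0910 / -0.091 = 1.000 km

1.00 km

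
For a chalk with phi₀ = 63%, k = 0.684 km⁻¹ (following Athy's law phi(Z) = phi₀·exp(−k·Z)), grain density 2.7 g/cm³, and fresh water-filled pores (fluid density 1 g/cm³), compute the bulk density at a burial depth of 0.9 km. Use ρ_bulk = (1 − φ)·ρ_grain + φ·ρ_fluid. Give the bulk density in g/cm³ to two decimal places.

2.12 g/cm³

Porosity at depth: phi = 0.63·exp(−0.684×0.9) = 0.63×0.5403 = 0.3404
Bulk density: ρ_b = (1−phi)ρ_g + phi·ρ_f = 0.6596×2.7 + 0.3404×1
       = 1.781 + 0.340 = 2.121 g/cm³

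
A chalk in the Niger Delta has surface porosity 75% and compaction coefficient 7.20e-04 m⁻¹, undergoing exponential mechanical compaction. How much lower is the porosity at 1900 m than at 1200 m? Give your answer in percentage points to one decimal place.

Working in km (1 km = 1000 m; β in km⁻¹ = β in m⁻¹ × 1000):
φ(1.2) = 0.75·e^(−0.72×1.2) = 0.3161
φ(1.9) = 0.75·e^(−0.72×1.9) = 0.1910
Δφ = 0.3161 − 0.1910 = 0.1251

12.5 percentage points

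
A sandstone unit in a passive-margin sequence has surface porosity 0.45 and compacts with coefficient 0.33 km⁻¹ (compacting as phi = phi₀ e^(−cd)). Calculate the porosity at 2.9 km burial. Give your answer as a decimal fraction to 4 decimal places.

phi = phi₀·exp(−c·d) = 0.45 × exp(−0.33 × 2.9) = 0.45 × exp(−0.957)
  = 0.45 × 0.3840 = 0.1728

0.1728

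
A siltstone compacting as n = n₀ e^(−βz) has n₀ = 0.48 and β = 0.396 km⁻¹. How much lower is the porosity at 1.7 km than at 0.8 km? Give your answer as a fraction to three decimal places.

n(0.8) = 0.48·e^(−0.396×0.8) = 0.3497
n(1.7) = 0.48·e^(−0.396×1.7) = 0.2448
Δn = 0.3497 − 0.2448 = 0.1048

0.105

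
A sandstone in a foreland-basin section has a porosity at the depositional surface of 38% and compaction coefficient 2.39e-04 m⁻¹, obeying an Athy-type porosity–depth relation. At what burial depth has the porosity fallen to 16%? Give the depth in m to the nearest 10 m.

Working in km (1 km = 1000 m; β in km⁻¹ = β in m⁻¹ × 1000):
Invert Athy's law: d = ln(n₀/n) / β
d = ln(0.38/0.16) / 0.239 = ln(2.375) / 0.239 = 0.8650 / 0.239 = 3.619 km

3620 m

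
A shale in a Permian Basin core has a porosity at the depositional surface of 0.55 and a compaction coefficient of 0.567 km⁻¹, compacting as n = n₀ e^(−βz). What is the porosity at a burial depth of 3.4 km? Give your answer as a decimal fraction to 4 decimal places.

n = n₀·exp(−β·z) = 0.55 × exp(−0.567 × 3.4) = 0.55 × exp(−1.928)
  = 0.55 × 0.1455 = 0.0800

0.0800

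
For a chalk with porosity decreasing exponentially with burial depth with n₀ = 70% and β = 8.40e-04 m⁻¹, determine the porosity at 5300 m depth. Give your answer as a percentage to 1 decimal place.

Working in km (1 km = 1000 m; β in km⁻¹ = β in m⁻¹ × 1000):
n = n₀·exp(−β·d) = 0.7 × exp(−0.84 × 5.3) = 0.7 × exp(−4.452)
  = 0.7 × 0.0117 = 0.0082

0.8%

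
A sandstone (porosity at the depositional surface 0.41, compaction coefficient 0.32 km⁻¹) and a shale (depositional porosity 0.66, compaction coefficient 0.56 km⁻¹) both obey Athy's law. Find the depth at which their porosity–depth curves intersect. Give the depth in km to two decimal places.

Set phi₀ₐ e^(−βₐZ) = phi₀ᵦ e^(−βᵦZ) ⇒ ln(phi₀ₐ/phi₀ᵦ) = (βₐ − βᵦ)·Z
Z = ln(0.41/0.66) / (0.32 − 0.56) = -0.4761 / -0.24 = 1.984 km

1.98 km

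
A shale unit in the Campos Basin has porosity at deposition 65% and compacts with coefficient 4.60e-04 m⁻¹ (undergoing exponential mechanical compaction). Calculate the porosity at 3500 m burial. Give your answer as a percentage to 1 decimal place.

Working in km (1 km = 1000 m; β in km⁻¹ = β in m⁻¹ × 1000):
φ = φ₀·exp(−β·z) = 0.65 × exp(−0.46 × 3.5) = 0.65 × exp(−1.61)
  = 0.65 × 0.1999 = 0.1299

13.0%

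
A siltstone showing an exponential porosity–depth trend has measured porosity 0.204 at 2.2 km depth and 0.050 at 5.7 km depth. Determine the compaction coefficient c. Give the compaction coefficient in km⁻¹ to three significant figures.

0.402 km⁻¹

Athy: phi(d) = phi₀ e^(−cd) ⇒ phi₁/phi₂ = e^{c(d₂−d₁)} ⇒ c = ln(phi₁/phi₂)/(d₂−d₁)
c = ln(0.204/0.05) / (5.7 − 2.2) = ln(4.08) / 3.5 = 1.4061 / 3.5 = 0.4017 km⁻¹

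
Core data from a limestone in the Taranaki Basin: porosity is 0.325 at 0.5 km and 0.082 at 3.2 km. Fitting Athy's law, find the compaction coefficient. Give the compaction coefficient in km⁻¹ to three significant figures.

Athy: n(Z) = n₀ e^(−cZ) ⇒ n₁/n₂ = e^{c(Z₂−Z₁)} ⇒ c = ln(n₁/n₂)/(Z₂−Z₁)
c = ln(0.325/0.082) / (3.2 − 0.5) = ln(3.963) / 2.7 = 1.3771 / 2.7 = 0.51 km⁻¹

0.510 km⁻¹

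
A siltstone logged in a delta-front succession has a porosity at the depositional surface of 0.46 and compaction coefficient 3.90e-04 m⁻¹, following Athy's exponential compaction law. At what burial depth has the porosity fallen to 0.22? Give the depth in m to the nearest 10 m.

1890 m

Working in km (1 km = 1000 m; k in km⁻¹ = k in m⁻¹ × 1000):
Invert Athy's law: Z = ln(φ₀/φ) / k
Z = ln(0.46/0.22) / 0.39 = ln(2.091) / 0.39 = 0.7376 / 0.39 = 1.891 km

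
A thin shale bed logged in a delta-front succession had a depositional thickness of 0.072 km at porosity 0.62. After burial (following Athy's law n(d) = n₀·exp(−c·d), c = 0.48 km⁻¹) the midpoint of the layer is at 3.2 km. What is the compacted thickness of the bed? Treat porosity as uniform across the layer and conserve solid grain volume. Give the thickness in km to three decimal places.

Porosity at 3.2 km: n = 0.62·exp(−0.48×3.2) = 0.1334
Solid-volume conservation: h(1−n) = h₀(1−n₀) ⇒ h = h₀·(1−n₀)/(1−n)
h = 0.072 × (1 − 0.62)/(1 − 0.1334) = 0.072 × 0.4385 = 0.0316 km

0.032 km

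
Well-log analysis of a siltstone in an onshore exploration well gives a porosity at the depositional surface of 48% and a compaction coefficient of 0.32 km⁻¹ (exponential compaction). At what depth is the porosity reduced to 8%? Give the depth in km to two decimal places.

5.60 km

Invert Athy's law: Z = ln(φ₀/φ) / c
Z = ln(0.48/0.08) / 0.32 = ln(6) / 0.32 = 1.7918 / 0.32 = 5.599 km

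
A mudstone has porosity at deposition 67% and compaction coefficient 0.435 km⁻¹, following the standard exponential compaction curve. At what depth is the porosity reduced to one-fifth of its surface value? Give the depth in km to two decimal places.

n/n₀ = 1/5 ⇒ exp(−k·d) = 1/5 ⇒ d = ln(5) / k
d = 1.6094 / 0.435 = 3.700 km

3.70 km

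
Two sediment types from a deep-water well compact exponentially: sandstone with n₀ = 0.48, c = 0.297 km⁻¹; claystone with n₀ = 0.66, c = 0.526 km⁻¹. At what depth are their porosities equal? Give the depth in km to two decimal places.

1.39 km

Set n₀ₐ e^(−cₐZ) = n₀ᵦ e^(−cᵦZ) ⇒ ln(n₀ₐ/n₀ᵦ) = (cₐ − cᵦ)·Z
Z = ln(0.48/0.66) / (0.297 − 0.526) = -0.3185 / -0.229 = 1.391 km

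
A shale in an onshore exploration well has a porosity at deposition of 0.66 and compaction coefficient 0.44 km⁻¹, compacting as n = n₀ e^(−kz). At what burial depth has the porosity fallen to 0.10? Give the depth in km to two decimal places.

4.29 km

Invert Athy's law: z = ln(n₀/n) / k
z = ln(0.66/0.1) / 0.44 = ln(6.6) / 0.44 = 1.8871 / 0.44 = 4.289 km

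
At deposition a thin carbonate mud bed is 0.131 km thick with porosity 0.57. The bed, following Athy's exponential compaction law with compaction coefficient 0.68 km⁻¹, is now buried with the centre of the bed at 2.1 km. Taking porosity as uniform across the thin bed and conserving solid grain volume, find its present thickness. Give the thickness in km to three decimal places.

Porosity at 2.1 km: n = 0.57·exp(−0.68×2.1) = 0.1367
Solid-volume conservation: h(1−n) = h₀(1−n₀) ⇒ h = h₀·(1−n₀)/(1−n)
h = 0.131 × (1 − 0.57)/(1 − 0.1367) = 0.131 × 0.4981 = 0.0652 km

0.065 km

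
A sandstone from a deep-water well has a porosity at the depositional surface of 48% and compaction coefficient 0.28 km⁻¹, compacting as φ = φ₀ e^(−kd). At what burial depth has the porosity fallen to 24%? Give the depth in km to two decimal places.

2.48 km

Invert Athy's law: d = ln(φ₀/φ) / k
d = ln(0.48/0.24) / 0.28 = ln(2) / 0.28 = 0.6931 / 0.28 = 2.476 km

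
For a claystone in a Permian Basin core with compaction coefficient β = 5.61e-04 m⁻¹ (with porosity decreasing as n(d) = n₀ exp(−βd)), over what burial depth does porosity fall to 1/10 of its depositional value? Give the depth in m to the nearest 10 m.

Working in km (1 km = 1000 m; β in km⁻¹ = β in m⁻¹ × 1000):
n/n₀ = 1/10 ⇒ exp(−β·d) = 1/10 ⇒ d = ln(10) / β
d = 2.3026 / 0.561 = 4.104 km

4100 m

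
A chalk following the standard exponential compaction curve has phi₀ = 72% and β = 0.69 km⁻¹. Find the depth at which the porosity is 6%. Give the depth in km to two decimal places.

Invert Athy's law: d = ln(phi₀/phi) / β
d = ln(0.72/0.06) / 0.69 = ln(12) / 0.69 = 2.4849 / 0.69 = 3.601 km

3.60 km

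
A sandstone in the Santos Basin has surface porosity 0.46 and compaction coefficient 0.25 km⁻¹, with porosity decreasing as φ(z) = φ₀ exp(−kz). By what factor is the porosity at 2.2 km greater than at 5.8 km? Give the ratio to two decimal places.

φ(z₁)/φ(z₂) = e^(−k·z₁)/e^(−k·z₂) = e^{k(z₂−z₁)}
= exp(0.25 × 3.6) = exp(0.9) = 2.4596

2.46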